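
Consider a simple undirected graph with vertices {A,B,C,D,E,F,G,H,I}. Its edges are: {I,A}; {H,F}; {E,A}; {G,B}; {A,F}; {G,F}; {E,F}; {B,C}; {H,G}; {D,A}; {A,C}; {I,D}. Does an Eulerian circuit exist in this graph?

Degrees: A:5, B:2, C:2, D:2, E:2, F:4, G:3, H:2, I:2
A, G have odd degree; an Eulerian circuit needs every degree to be even, so none exists.

No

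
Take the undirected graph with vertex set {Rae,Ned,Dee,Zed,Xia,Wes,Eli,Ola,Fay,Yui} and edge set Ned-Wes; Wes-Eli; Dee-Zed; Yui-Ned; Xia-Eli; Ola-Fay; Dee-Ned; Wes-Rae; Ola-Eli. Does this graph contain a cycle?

The graph has 10 vertices, 9 edges, and 1 connected component.
A forest on 10 vertices with 1 component has exactly 9 edges, which matches — so no cycle.

No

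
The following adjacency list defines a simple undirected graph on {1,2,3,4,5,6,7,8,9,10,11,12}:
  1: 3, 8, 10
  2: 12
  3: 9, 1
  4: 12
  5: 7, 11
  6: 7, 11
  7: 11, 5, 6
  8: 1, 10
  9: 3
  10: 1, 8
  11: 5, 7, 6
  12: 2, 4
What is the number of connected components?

3

Component: {2, 4, 12}
Component: {5, 6, 7, 11}
Component: {1, 3, 8, 9, 10}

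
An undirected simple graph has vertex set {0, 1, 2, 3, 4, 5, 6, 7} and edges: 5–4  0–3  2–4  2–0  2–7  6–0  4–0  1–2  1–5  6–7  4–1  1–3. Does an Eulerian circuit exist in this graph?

Degrees: 0:4, 1:4, 2:4, 3:2, 4:4, 5:2, 6:2, 7:2
All degrees are even and the non-isolated vertices are connected — an Eulerian circuit exists.

Yes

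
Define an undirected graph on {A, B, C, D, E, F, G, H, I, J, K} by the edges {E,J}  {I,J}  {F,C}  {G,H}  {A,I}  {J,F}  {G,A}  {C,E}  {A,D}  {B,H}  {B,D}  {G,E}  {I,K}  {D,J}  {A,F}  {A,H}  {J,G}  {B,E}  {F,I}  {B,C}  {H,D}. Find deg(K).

1

Neighbors of K: I.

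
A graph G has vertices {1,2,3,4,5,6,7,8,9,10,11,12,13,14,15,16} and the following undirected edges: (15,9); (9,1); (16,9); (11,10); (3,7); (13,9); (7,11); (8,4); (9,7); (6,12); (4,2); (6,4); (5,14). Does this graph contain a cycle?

No

The graph has 16 vertices, 13 edges, and 3 connected components.
A forest on 16 vertices with 3 components has exactly 13 edges, which matches — so no cycle.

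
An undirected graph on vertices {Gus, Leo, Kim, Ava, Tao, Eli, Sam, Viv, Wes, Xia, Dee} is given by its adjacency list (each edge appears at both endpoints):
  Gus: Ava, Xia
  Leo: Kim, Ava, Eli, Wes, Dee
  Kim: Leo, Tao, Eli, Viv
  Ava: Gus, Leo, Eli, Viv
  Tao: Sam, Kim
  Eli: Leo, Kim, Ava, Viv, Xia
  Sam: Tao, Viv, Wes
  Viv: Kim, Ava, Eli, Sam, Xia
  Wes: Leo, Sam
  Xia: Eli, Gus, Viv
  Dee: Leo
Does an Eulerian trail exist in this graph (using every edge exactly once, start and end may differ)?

Degrees: Gus:2, Leo:5, Kim:4, Ava:4, Tao:2, Eli:5, Sam:3, Viv:5, Wes:2, Xia:3, Dee:1
Odd-degree vertices: Leo, Eli, Sam, Viv, Xia, Dee (6 total).
With 6 odd-degree vertices (more than two), no single trail can use every edge.

No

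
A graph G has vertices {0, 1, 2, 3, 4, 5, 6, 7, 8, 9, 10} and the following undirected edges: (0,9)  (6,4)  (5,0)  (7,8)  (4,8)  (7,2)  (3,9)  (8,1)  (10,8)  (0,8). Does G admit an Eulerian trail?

Degrees: 0:3, 1:1, 2:1, 3:1, 4:2, 5:1, 6:1, 7:2, 8:5, 9:2, 10:1
Odd-degree vertices: 0, 1, 2, 3, 5, 6, 8, 10 (8 total).
An Eulerian trail requires 0 or 2 odd-degree vertices; here there are 8.

No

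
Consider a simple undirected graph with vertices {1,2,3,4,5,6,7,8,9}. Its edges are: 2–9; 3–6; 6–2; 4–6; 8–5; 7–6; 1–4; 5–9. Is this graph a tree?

The graph has 9 vertices and 8 edges.
It is connected with exactly 8 edges, hence acyclic — it is a tree.

Yes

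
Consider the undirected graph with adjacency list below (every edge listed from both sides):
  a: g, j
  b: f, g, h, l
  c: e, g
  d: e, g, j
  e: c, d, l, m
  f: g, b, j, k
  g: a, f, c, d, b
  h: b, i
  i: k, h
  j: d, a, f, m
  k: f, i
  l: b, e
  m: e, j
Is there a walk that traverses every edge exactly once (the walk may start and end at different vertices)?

Yes

Degrees: a:2, b:4, c:2, d:3, e:4, f:4, g:5, h:2, i:2, j:4, k:2, l:2, m:2
Odd-degree vertices: d, g (2 total).
With 2 odd-degree vertices and all edges in one connected piece, an Eulerian trail exists (from d to g).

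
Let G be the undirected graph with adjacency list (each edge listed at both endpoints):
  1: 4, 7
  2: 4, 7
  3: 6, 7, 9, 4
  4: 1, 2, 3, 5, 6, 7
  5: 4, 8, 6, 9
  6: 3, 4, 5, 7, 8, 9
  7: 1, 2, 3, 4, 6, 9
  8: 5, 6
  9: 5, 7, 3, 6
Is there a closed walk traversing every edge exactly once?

Yes

Degrees: 1:2, 2:2, 3:4, 4:6, 5:4, 6:6, 7:6, 8:2, 9:4
All degrees are even and the non-isolated vertices are connected — an Eulerian circuit exists.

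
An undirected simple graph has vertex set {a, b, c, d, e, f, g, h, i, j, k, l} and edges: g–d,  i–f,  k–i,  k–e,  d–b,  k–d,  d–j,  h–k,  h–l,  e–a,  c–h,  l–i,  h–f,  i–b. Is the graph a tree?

The graph has 12 vertices and 14 edges.
A tree on 12 vertices has exactly 11 edges; this graph has 14, so it contains a cycle and is not a tree.

No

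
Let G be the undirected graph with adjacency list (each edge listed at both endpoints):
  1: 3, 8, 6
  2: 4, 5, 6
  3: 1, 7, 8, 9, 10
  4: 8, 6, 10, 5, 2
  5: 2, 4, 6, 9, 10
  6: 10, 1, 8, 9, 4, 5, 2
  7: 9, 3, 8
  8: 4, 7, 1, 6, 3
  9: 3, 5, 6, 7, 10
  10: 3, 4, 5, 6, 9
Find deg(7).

3

Neighbors of 7: 3, 8, 9.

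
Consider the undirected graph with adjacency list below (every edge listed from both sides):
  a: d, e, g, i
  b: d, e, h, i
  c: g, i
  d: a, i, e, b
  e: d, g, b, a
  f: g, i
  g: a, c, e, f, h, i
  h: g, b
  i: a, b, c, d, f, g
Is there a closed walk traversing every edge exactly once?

Degrees: a:4, b:4, c:2, d:4, e:4, f:2, g:6, h:2, i:6
Every vertex has even degree and the edges form a single connected piece, so an Eulerian circuit exists.

Yes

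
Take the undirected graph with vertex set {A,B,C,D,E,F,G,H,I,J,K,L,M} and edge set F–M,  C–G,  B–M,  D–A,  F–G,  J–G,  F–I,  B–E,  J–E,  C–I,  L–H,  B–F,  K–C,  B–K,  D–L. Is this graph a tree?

|V| = 13, |E| = 15.
It splits into 2 components, so it cannot be a tree.

No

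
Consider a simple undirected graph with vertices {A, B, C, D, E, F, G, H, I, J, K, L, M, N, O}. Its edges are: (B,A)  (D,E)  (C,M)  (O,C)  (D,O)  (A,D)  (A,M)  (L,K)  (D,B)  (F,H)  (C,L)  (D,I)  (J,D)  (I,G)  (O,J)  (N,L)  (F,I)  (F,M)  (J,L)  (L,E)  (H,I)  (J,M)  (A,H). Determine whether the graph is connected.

Starting from A and exploring outward reaches every vertex (A, D, H, B, M, J, O, I, E, F, C, L, G, K, N); the graph is connected.

Yes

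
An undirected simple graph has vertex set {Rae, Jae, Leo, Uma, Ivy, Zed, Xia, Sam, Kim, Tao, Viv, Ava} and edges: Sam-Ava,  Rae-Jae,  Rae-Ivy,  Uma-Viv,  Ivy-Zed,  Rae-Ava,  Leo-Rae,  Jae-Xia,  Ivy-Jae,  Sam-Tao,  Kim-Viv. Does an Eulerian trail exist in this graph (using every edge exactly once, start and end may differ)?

Degrees: Rae:4, Jae:3, Leo:1, Uma:1, Ivy:3, Zed:1, Xia:1, Sam:2, Kim:1, Tao:1, Viv:2, Ava:2
Odd-degree vertices: Jae, Leo, Uma, Ivy, Zed, Xia, Kim, Tao (8 total).
With 8 odd-degree vertices (more than two), no single trail can use every edge.

No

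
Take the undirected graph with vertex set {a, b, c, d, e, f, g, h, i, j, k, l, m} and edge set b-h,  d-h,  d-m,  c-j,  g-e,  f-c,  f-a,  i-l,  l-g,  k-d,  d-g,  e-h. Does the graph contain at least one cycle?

Yes

|V| = 13, |E| = 12, number of components = 2.
Since 12 > 13 - 2, a cycle must exist; for instance h-d-g-e-h.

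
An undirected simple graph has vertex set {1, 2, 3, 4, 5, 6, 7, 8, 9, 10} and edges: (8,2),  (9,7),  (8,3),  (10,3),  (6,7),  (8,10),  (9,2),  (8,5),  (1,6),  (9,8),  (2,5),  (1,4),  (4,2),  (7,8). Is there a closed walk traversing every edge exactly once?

No

Degrees: 1:2, 2:4, 3:2, 4:2, 5:2, 6:2, 7:3, 8:6, 9:3, 10:2
7, 9 have odd degree; an Eulerian circuit needs every degree to be even, so none exists.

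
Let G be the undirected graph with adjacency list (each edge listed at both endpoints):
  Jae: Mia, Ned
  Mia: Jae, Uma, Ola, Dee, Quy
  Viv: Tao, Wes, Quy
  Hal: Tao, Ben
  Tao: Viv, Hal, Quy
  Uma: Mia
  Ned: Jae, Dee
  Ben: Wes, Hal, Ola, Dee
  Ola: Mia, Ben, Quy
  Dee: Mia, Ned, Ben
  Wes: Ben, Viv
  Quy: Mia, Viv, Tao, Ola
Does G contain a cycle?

Yes

The graph has 12 vertices, 17 edges, and 1 connected component.
Since 17 > 12 - 1, a cycle must exist; for instance Ben-Hal-Tao-Quy-Ola-Ben.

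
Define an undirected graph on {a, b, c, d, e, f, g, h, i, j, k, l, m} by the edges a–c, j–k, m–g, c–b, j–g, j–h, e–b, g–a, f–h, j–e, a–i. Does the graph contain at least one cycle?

Yes

|V| = 13, |E| = 11, number of components = 3.
One cycle is a-g-j-e-b-c-a.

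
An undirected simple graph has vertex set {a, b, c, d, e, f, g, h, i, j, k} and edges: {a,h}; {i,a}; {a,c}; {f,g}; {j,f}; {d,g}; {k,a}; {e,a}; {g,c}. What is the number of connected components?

2

Component: {b}
Component: {a, c, d, e, f, g, h, i, j, k}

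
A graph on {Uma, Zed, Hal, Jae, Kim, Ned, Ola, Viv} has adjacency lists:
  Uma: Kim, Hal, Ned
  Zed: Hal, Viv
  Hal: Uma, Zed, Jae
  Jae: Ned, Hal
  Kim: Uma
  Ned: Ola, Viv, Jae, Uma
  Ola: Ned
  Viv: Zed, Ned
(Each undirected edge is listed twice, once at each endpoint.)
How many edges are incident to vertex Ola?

Neighbors of Ola: Ned.

1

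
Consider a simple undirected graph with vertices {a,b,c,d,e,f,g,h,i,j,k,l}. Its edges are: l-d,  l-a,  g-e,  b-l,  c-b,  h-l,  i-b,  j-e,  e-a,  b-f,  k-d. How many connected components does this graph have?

1

Component: {a, b, c, d, e, f, g, h, i, j, k, l}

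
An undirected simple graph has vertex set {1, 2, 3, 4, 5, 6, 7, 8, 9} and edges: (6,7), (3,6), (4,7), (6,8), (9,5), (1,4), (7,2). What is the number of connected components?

Component: {5, 9}
Component: {1, 2, 3, 4, 6, 7, 8}

2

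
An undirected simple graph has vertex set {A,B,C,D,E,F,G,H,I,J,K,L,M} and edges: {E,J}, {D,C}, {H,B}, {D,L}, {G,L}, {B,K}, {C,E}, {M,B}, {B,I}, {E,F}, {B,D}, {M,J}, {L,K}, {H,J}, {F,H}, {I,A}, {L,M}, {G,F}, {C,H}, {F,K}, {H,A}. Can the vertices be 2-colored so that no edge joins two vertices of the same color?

Color {D, E, G, H, I, K, M} black and {A, B, C, F, J, L} white. No edge joins two same-colored vertices, so the graph is bipartite.

Yes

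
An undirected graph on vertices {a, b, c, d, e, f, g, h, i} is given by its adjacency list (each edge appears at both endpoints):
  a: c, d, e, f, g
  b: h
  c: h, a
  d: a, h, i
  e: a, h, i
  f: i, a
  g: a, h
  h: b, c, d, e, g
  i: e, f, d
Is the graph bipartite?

Yes

A valid 2-coloring puts {b, c, d, e, f, g} on one side and {a, h, i} on the other; every edge crosses between the two sides.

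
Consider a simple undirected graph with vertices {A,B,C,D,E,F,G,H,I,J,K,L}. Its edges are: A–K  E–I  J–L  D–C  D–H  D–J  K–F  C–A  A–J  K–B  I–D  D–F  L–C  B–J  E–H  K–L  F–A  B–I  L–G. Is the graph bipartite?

No

The cycle A-F-K-A has length 3, which is odd, so the graph is not bipartite.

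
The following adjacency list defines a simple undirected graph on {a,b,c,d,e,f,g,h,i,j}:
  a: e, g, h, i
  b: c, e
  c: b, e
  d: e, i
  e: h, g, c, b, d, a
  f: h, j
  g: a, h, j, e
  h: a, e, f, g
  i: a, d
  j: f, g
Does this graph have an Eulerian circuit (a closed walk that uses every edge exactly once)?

Yes

Degrees: a:4, b:2, c:2, d:2, e:6, f:2, g:4, h:4, i:2, j:2
All degrees are even and the non-isolated vertices are connected — an Eulerian circuit exists.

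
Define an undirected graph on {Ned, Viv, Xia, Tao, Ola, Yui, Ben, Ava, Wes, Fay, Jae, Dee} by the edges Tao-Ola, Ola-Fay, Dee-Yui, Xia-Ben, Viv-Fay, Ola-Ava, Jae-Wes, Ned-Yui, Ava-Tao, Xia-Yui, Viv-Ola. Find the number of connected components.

Component: {Wes, Jae}
Component: {Ned, Xia, Yui, Ben, Dee}
Component: {Viv, Tao, Ola, Ava, Fay}

3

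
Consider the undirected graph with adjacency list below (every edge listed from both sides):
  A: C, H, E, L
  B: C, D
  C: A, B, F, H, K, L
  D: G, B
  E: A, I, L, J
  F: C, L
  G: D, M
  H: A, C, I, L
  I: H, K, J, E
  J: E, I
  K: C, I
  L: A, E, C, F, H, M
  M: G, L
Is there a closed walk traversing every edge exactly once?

Yes

Degrees: A:4, B:2, C:6, D:2, E:4, F:2, G:2, H:4, I:4, J:2, K:2, L:6, M:2
Every vertex has even degree and the edges form a single connected piece, so an Eulerian circuit exists.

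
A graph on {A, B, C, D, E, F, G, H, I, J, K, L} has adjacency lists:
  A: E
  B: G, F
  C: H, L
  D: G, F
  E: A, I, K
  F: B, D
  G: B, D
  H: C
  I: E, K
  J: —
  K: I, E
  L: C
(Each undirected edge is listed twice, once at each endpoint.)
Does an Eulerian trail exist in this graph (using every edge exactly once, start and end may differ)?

No

Degrees: A:1, B:2, C:2, D:2, E:3, F:2, G:2, H:1, I:2, J:0, K:2, L:1
Odd-degree vertices: A, E, H, L (4 total).
An Eulerian trail requires 0 or 2 odd-degree vertices; here there are 4.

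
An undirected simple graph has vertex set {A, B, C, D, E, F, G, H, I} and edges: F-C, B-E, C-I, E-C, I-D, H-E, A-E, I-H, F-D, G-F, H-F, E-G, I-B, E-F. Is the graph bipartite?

The cycle H-E-F-H has length 3, which is odd, so the graph is not bipartite.

No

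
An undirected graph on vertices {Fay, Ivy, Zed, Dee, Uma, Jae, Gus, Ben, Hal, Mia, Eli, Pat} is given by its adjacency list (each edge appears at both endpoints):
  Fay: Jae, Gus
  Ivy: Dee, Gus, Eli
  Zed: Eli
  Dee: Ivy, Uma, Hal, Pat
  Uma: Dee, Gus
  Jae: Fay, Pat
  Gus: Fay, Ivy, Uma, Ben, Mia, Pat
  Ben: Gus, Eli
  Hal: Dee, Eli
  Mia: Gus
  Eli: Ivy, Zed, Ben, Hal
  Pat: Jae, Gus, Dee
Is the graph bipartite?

Partition the vertices as {Dee, Jae, Gus, Eli} vs {Fay, Ivy, Zed, Uma, Ben, Hal, Mia, Pat}. Each listed edge has one endpoint in each part, so the graph is bipartite.

Yes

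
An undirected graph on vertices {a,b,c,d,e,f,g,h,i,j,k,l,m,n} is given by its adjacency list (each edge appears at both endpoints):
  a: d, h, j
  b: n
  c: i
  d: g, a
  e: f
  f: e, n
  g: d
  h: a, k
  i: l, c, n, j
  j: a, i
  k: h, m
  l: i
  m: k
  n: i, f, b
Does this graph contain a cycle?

The graph has 14 vertices, 13 edges, and 1 connected component.
Since 13 = 14 - 1, the graph is a forest and contains no cycle.

No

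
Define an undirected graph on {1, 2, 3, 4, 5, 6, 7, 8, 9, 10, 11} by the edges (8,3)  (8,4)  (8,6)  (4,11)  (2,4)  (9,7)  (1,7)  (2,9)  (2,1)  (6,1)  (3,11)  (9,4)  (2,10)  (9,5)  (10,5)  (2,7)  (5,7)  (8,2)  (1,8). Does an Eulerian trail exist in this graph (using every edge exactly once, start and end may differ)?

Yes

Degrees: 1:4, 2:6, 3:2, 4:4, 5:3, 6:2, 7:4, 8:5, 9:4, 10:2, 11:2
Odd-degree vertices: 5, 8 (2 total).
The non-isolated vertices are connected and exactly 2 have odd degree, so an Eulerian trail exists (from 5 to 8).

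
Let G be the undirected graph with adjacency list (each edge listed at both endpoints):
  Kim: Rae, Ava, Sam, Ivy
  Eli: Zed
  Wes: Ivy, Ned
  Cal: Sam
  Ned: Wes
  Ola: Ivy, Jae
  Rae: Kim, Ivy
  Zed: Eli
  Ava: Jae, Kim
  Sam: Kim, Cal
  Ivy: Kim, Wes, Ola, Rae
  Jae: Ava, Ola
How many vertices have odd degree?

Degrees: Kim:4, Eli:1, Wes:2, Cal:1, Ned:1, Ola:2, Rae:2, Zed:1, Ava:2, Sam:2, Ivy:4, Jae:2
Odd-degree vertices: Eli, Cal, Ned, Zed.

4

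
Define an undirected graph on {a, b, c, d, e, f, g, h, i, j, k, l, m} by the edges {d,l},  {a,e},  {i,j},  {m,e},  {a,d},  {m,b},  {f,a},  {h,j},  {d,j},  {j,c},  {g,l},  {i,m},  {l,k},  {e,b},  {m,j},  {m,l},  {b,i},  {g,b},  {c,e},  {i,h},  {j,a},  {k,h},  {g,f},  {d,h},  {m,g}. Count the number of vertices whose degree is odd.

0

Degrees: a:4, b:4, c:2, d:4, e:4, f:2, g:4, h:4, i:4, j:6, k:2, l:4, m:6
Odd-degree vertices: none.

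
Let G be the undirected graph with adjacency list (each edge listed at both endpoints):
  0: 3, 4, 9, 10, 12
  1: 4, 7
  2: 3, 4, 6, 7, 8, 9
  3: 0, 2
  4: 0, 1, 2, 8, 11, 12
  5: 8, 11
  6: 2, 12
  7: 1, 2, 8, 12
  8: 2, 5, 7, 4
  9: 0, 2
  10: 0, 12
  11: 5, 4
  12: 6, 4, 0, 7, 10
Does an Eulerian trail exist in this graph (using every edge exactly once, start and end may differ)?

Degrees: 0:5, 1:2, 2:6, 3:2, 4:6, 5:2, 6:2, 7:4, 8:4, 9:2, 10:2, 11:2, 12:5
Odd-degree vertices: 0, 12 (2 total).
The non-isolated vertices are connected and exactly 2 have odd degree, so an Eulerian trail exists (from 0 to 12).

Yes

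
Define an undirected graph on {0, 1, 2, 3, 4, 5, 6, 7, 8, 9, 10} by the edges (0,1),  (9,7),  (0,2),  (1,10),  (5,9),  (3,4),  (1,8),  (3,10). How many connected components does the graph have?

Component: {6}
Component: {5, 7, 9}
Component: {0, 1, 2, 3, 4, 8, 10}

3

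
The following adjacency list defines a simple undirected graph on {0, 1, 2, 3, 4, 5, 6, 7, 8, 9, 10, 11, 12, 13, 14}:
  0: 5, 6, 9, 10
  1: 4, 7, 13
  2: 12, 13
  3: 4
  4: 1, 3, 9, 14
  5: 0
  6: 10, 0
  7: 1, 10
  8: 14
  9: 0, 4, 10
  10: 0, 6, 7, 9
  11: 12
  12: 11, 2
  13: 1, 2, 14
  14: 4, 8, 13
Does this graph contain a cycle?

Yes

The graph has 15 vertices, 18 edges, and 1 connected component.
Since 18 > 15 - 1, a cycle must exist; for instance 9-4-14-13-1-7-10-9.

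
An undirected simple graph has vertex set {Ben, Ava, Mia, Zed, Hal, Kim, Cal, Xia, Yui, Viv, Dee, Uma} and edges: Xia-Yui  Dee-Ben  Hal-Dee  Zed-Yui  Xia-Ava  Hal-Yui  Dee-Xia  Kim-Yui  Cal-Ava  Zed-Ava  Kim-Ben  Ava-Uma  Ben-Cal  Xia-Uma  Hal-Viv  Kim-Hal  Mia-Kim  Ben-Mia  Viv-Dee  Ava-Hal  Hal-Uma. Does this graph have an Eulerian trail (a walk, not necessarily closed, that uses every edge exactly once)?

Degrees: Ben:4, Ava:5, Mia:2, Zed:2, Hal:6, Kim:4, Cal:2, Xia:4, Yui:4, Viv:2, Dee:4, Uma:3
Odd-degree vertices: Ava, Uma (2 total).
With 2 odd-degree vertices and all edges in one connected piece, an Eulerian trail exists (from Ava to Uma).

Yes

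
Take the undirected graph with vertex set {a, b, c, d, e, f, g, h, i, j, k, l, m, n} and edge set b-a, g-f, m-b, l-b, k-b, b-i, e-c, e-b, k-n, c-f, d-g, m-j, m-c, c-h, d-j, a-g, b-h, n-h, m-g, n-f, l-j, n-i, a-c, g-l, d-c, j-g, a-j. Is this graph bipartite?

No

j-g-m-j is an odd cycle (length 3), and a bipartite graph can contain only even cycles.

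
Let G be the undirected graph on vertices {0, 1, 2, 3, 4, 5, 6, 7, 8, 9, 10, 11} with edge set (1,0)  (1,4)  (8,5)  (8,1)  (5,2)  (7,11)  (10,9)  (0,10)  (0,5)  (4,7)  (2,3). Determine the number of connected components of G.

2

Component: {6}
Component: {0, 1, 2, 3, 4, 5, 7, 8, 9, 10, 11}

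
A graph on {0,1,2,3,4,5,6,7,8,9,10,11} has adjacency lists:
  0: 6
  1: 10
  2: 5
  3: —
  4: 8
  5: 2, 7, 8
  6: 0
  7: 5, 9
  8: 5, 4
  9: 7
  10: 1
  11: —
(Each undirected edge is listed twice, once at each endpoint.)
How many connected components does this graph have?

5

Component: {3}
Component: {11}
Component: {0, 6}
Component: {1, 10}
Component: {2, 4, 5, 7, 8, 9}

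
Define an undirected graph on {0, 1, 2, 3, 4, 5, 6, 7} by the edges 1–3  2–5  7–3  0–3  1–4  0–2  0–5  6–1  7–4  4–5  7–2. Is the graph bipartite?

The cycle 5-0-2-5 has length 3, which is odd, so the graph is not bipartite.

No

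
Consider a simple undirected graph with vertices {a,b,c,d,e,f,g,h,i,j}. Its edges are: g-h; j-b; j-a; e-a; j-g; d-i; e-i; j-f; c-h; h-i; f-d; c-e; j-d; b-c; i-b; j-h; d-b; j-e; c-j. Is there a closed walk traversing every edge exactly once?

Degrees: a:2, b:4, c:4, d:4, e:4, f:2, g:2, h:4, i:4, j:8
All degrees are even and the non-isolated vertices are connected — an Eulerian circuit exists.

Yes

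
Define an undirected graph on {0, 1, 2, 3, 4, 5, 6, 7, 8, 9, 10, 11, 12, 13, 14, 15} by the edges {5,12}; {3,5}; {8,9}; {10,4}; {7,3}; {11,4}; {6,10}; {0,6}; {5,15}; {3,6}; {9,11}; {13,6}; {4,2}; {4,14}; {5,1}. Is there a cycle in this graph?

No

The graph has 16 vertices, 15 edges, and 1 connected component.
A forest on 16 vertices with 1 component has exactly 15 edges, which matches — so no cycle.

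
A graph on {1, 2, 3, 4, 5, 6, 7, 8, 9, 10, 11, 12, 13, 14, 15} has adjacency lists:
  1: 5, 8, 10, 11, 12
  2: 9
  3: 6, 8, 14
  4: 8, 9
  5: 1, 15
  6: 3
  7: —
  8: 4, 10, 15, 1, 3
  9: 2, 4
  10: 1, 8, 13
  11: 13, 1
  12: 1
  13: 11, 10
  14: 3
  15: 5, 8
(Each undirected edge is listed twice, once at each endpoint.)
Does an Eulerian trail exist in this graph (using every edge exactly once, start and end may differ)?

No

Degrees: 1:5, 2:1, 3:3, 4:2, 5:2, 6:1, 7:0, 8:5, 9:2, 10:3, 11:2, 12:1, 13:2, 14:1, 15:2
Odd-degree vertices: 1, 2, 3, 6, 8, 10, 12, 14 (8 total).
An Eulerian trail requires 0 or 2 odd-degree vertices; here there are 8.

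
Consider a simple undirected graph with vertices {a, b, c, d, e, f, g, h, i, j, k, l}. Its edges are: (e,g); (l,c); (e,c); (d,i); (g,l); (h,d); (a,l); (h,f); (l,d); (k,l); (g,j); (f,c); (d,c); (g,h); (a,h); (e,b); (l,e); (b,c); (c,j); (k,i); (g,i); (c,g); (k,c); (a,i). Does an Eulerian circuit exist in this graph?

No

Degrees: a:3, b:2, c:8, d:4, e:4, f:2, g:6, h:4, i:4, j:2, k:3, l:6
Vertices with odd degree: a, k. An Eulerian circuit requires all degrees even.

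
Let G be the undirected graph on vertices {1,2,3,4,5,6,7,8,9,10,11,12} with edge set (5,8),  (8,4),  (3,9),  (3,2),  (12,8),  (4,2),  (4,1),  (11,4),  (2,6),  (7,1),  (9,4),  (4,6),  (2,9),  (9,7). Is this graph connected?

Component: {10}
Component: {1, 2, 3, 4, 5, 6, 7, 8, 9, 11, 12}
No edge joins these 2 groups, so the graph is disconnected.

No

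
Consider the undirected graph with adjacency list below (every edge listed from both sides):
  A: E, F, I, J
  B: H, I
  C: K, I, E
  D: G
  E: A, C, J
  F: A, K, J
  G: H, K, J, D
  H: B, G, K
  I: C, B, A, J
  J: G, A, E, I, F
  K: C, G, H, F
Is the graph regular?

No

Degrees: A:4, B:2, C:3, D:1, E:3, F:3, G:4, H:3, I:4, J:5, K:4
Vertex D has degree 1 while J has degree 5, so the graph is not regular.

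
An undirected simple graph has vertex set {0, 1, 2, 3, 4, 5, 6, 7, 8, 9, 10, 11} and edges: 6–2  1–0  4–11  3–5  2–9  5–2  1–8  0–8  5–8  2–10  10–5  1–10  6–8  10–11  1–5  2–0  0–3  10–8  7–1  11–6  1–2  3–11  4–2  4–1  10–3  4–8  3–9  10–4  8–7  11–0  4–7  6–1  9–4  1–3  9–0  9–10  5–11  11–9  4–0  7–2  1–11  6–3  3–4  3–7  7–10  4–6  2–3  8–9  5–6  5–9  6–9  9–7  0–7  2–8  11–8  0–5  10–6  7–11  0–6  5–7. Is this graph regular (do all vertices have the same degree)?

Degrees: 0:10, 1:10, 2:10, 3:10, 4:10, 5:10, 6:10, 7:10, 8:10, 9:10, 10:10, 11:10
Every vertex has degree 10, so the graph is 10-regular.

Yes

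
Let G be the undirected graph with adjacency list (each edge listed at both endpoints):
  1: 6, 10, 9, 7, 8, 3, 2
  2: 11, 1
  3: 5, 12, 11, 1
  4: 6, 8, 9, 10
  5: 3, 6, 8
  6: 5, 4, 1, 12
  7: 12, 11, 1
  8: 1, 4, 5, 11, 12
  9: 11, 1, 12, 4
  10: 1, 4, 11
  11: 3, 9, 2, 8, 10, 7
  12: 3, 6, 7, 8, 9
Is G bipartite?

Color {2, 3, 6, 7, 8, 9, 10} black and {1, 4, 5, 11, 12} white. No edge joins two same-colored vertices, so the graph is bipartite.

Yes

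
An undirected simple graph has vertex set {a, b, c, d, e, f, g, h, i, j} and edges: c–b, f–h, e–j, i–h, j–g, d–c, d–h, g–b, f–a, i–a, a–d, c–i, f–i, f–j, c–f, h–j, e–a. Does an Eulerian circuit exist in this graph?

No

Degrees: a:4, b:2, c:4, d:3, e:2, f:5, g:2, h:4, i:4, j:4
Vertices with odd degree: d, f. An Eulerian circuit requires all degrees even.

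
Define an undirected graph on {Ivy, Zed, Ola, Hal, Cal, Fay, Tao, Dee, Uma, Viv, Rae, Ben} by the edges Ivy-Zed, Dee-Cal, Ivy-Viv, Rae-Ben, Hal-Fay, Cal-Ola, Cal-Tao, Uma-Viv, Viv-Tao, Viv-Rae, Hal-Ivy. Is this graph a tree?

The graph has 12 vertices and 11 edges.
It is connected with exactly 11 edges, hence acyclic — it is a tree.

Yes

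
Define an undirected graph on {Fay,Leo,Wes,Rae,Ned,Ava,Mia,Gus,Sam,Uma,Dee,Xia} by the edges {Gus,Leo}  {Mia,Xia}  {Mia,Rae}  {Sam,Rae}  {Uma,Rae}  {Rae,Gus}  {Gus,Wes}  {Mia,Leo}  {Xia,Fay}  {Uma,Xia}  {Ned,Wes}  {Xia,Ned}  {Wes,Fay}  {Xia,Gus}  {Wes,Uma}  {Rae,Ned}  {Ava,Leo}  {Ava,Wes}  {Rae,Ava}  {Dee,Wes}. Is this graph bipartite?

Yes

A valid 2-coloring puts {Leo, Wes, Rae, Xia} on one side and {Fay, Ned, Ava, Mia, Gus, Sam, Uma, Dee} on the other; every edge crosses between the two sides.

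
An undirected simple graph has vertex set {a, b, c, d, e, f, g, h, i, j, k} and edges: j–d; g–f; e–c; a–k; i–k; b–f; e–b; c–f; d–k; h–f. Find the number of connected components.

Component: {a, d, i, j, k}
Component: {b, c, e, f, g, h}

2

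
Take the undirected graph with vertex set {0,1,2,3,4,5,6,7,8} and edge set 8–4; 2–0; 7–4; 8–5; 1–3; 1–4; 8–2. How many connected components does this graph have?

Component: {6}
Component: {0, 1, 2, 3, 4, 5, 7, 8}

2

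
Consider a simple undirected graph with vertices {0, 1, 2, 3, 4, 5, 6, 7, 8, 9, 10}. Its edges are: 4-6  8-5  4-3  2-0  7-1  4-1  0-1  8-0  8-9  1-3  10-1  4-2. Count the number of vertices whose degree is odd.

Degrees: 0:3, 1:5, 2:2, 3:2, 4:4, 5:1, 6:1, 7:1, 8:3, 9:1, 10:1
Odd-degree vertices: 0, 1, 5, 6, 7, 8, 9, 10.

8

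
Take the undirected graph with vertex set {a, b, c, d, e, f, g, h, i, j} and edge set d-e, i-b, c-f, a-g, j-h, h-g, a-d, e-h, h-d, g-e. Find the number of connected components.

3

Component: {b, i}
Component: {c, f}
Component: {a, d, e, g, h, j}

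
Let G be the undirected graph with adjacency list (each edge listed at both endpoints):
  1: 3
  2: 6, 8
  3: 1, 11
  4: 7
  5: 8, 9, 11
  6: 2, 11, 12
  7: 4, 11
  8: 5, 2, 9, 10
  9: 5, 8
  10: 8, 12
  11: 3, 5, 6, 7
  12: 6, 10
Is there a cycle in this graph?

Yes

|V| = 12, |E| = 14, number of components = 1.
One cycle is 11-5-9-8-2-6-11.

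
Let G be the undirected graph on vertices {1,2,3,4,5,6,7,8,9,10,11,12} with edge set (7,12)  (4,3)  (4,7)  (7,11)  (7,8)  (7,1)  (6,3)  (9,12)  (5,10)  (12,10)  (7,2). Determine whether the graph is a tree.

Yes

The graph has 12 vertices and 11 edges.
It is connected with exactly 11 edges, hence acyclic — it is a tree.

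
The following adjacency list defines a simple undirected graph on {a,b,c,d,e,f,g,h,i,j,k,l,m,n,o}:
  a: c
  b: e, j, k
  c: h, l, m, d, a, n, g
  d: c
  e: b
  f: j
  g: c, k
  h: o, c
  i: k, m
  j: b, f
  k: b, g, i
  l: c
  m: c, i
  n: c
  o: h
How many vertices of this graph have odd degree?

Degrees: a:1, b:3, c:7, d:1, e:1, f:1, g:2, h:2, i:2, j:2, k:3, l:1, m:2, n:1, o:1
Odd-degree vertices: a, b, c, d, e, f, k, l, n, o.

10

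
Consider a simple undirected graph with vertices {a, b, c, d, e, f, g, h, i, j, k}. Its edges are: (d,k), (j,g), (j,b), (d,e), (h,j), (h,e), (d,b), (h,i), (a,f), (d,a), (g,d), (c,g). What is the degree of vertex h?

Neighbors of h: e, i, j.

3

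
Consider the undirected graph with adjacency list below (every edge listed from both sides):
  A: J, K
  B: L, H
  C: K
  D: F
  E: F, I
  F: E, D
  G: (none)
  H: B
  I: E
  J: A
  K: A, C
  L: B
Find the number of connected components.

Component: {G}
Component: {B, H, L}
Component: {A, C, J, K}
Component: {D, E, F, I}

4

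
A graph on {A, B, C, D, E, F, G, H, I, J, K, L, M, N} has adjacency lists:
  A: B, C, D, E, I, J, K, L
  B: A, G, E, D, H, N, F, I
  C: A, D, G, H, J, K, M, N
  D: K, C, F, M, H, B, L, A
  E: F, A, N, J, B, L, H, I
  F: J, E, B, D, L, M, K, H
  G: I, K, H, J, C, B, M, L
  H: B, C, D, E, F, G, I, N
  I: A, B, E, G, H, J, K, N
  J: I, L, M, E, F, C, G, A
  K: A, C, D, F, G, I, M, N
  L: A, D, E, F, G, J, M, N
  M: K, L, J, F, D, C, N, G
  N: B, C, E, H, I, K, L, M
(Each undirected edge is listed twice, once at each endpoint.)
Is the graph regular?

Degrees: A:8, B:8, C:8, D:8, E:8, F:8, G:8, H:8, I:8, J:8, K:8, L:8, M:8, N:8
Every vertex has degree 8, so the graph is 8-regular.

Yes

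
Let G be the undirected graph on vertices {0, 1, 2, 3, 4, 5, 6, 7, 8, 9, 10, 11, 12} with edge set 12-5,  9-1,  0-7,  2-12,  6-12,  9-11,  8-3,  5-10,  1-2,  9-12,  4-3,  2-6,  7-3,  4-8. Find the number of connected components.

Component: {0, 3, 4, 7, 8}
Component: {1, 2, 5, 6, 9, 10, 11, 12}

2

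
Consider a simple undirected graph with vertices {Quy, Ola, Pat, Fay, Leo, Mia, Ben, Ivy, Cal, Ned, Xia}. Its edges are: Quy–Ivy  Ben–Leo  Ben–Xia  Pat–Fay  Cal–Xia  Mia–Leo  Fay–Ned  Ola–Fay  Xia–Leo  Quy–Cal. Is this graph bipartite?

No

Leo-Ben-Xia-Leo is an odd cycle (length 3), and a bipartite graph can contain only even cycles.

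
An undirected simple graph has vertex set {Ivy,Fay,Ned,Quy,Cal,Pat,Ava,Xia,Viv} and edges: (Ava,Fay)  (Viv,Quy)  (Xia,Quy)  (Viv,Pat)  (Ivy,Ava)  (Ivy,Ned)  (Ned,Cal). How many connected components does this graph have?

2

Component: {Quy, Pat, Xia, Viv}
Component: {Ivy, Fay, Ned, Cal, Ava}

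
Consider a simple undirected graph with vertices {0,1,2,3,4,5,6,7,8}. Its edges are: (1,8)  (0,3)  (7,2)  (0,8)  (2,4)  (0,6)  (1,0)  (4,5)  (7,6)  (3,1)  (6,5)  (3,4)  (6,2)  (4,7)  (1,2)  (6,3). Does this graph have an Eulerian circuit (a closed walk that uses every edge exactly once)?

Degrees: 0:4, 1:4, 2:4, 3:4, 4:4, 5:2, 6:5, 7:3, 8:2
Vertices with odd degree: 6, 7. An Eulerian circuit requires all degrees even.

No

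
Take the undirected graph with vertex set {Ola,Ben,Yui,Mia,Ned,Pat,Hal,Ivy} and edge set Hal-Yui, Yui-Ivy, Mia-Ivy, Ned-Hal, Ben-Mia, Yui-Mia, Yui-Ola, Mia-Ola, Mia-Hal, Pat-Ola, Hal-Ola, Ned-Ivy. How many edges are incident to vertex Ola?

Neighbors of Ola: Yui, Mia, Pat, Hal.

4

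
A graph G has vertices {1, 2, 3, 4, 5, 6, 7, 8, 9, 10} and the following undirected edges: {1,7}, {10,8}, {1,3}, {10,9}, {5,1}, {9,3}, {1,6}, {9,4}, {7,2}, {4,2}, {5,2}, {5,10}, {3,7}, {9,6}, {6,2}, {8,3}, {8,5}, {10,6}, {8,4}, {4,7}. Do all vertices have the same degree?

Degrees: 1:4, 2:4, 3:4, 4:4, 5:4, 6:4, 7:4, 8:4, 9:4, 10:4
All degrees equal 4; the graph is regular.

Yes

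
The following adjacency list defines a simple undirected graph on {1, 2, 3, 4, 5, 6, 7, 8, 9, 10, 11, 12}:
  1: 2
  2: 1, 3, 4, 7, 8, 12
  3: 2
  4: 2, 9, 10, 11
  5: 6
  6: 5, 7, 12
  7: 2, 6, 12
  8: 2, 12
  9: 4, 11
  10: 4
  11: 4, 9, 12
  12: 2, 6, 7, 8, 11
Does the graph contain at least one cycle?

|V| = 12, |E| = 16, number of components = 1.
Since 16 > 12 - 1, a cycle must exist; for instance 2-4-11-12-2.

Yes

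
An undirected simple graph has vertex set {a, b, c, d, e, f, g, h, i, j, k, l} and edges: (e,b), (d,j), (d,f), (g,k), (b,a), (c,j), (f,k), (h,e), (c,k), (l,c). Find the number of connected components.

3

Component: {i}
Component: {a, b, e, h}
Component: {c, d, f, g, j, k, l}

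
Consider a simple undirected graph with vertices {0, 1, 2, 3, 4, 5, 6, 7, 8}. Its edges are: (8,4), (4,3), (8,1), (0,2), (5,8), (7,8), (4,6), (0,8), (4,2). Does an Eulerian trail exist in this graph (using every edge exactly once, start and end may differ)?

Degrees: 0:2, 1:1, 2:2, 3:1, 4:4, 5:1, 6:1, 7:1, 8:5
Odd-degree vertices: 1, 3, 5, 6, 7, 8 (6 total).
With 6 odd-degree vertices (more than two), no single trail can use every edge.

No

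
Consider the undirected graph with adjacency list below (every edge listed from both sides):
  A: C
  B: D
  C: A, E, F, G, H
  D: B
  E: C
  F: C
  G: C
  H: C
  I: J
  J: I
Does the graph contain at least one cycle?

No

|V| = 10, |E| = 7, number of components = 3.
Since 7 = 10 - 3, the graph is a forest and contains no cycle.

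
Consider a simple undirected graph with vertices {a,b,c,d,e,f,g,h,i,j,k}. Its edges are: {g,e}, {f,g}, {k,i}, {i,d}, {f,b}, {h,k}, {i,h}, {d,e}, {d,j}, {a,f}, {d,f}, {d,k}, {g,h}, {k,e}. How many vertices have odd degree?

8

Degrees: a:1, b:1, c:0, d:5, e:3, f:4, g:3, h:3, i:3, j:1, k:4
Odd-degree vertices: a, b, d, e, g, h, i, j.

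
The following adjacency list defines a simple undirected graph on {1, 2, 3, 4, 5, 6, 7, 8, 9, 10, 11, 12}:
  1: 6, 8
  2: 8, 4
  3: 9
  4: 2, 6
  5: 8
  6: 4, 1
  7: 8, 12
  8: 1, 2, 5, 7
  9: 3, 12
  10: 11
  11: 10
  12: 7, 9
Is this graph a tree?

|V| = 12, |E| = 11.
It splits into 2 components, so it cannot be a tree.

No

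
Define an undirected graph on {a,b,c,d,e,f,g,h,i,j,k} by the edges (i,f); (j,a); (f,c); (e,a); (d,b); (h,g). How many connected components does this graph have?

Component: {k}
Component: {b, d}
Component: {g, h}
Component: {a, e, j}
Component: {c, f, i}

5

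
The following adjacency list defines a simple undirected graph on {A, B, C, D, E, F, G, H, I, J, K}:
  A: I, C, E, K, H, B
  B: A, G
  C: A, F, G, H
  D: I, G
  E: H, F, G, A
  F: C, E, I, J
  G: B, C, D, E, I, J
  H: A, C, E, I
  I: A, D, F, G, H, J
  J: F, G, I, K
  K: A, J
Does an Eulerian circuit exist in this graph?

Degrees: A:6, B:2, C:4, D:2, E:4, F:4, G:6, H:4, I:6, J:4, K:2
Every vertex has even degree and the edges form a single connected piece, so an Eulerian circuit exists.

Yes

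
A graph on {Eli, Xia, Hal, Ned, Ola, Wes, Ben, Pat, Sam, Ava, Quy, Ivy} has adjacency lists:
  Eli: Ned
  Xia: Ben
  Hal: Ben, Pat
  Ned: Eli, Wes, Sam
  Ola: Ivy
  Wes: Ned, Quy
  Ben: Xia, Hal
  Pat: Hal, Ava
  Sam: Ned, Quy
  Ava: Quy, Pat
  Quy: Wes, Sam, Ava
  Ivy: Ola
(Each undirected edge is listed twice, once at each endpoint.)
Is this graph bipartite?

Yes

A valid 2-coloring puts {Ned, Ben, Pat, Quy, Ivy} on one side and {Eli, Xia, Hal, Ola, Wes, Sam, Ava} on the other; every edge crosses between the two sides.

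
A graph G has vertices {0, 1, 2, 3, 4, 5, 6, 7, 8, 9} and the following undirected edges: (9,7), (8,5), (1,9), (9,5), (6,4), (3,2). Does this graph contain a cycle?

The graph has 10 vertices, 6 edges, and 4 connected components.
Since 6 = 10 - 4, the graph is a forest and contains no cycle.

No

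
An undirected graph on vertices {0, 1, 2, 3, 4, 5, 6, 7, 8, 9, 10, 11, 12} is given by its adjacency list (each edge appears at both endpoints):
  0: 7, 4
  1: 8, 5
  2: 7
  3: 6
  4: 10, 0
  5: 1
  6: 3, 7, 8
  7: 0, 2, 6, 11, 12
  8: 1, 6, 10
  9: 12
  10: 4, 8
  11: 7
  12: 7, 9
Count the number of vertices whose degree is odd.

Degrees: 0:2, 1:2, 2:1, 3:1, 4:2, 5:1, 6:3, 7:5, 8:3, 9:1, 10:2, 11:1, 12:2
Odd-degree vertices: 2, 3, 5, 6, 7, 8, 9, 11.

8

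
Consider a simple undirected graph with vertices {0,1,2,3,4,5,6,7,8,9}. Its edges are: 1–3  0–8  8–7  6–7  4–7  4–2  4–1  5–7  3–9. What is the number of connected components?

1

Component: {0, 1, 2, 3, 4, 5, 6, 7, 8, 9}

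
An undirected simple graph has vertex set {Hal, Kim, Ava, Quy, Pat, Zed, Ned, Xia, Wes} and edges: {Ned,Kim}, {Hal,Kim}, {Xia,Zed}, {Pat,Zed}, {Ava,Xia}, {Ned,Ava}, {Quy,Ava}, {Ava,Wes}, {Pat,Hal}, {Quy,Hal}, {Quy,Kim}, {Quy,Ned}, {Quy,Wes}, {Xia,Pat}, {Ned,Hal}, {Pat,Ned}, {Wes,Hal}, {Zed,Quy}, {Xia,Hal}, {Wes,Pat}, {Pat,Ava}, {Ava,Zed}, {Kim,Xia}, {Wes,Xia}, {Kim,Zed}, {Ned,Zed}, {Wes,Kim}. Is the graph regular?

Degrees: Hal:6, Kim:6, Ava:6, Quy:6, Pat:6, Zed:6, Ned:6, Xia:6, Wes:6
All degrees equal 6; the graph is regular.

Yes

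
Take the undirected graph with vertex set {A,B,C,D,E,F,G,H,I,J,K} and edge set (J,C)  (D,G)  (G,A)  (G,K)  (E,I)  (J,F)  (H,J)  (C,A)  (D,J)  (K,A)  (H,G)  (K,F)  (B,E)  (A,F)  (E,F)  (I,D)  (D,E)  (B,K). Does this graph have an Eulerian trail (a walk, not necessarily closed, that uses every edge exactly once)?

Degrees: A:4, B:2, C:2, D:4, E:4, F:4, G:4, H:2, I:2, J:4, K:4
Odd-degree vertices: none (0 total).
The non-isolated vertices are connected and exactly 0 have odd degree, so an Eulerian trail exists.

Yes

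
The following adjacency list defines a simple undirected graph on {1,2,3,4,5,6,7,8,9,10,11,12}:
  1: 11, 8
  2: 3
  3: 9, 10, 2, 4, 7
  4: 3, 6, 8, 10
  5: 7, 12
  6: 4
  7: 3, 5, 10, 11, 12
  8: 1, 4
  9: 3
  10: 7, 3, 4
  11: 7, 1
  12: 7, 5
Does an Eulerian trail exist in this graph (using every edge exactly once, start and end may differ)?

Degrees: 1:2, 2:1, 3:5, 4:4, 5:2, 6:1, 7:5, 8:2, 9:1, 10:3, 11:2, 12:2
Odd-degree vertices: 2, 3, 6, 7, 9, 10 (6 total).
An Eulerian trail requires 0 or 2 odd-degree vertices; here there are 6.

No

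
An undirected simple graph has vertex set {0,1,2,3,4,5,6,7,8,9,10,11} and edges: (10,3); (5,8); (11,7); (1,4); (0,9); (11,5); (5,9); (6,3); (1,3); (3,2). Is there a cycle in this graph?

|V| = 12, |E| = 10, number of components = 2.
A forest on 12 vertices with 2 components has exactly 10 edges, which matches — so no cycle.

No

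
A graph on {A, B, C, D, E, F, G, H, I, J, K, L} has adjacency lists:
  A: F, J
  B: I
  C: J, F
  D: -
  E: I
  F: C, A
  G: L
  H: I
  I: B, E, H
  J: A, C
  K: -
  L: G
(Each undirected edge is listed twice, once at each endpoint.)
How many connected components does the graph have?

Component: {D}
Component: {K}
Component: {G, L}
Component: {A, C, F, J}
Component: {B, E, H, I}

5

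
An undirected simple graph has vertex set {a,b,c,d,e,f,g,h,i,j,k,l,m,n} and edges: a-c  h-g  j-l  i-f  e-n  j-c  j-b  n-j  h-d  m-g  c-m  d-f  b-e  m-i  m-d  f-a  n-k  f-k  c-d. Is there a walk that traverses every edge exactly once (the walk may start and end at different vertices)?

Degrees: a:2, b:2, c:4, d:4, e:2, f:4, g:2, h:2, i:2, j:4, k:2, l:1, m:4, n:3
Odd-degree vertices: l, n (2 total).
The non-isolated vertices are connected and exactly 2 have odd degree, so an Eulerian trail exists (from l to n).

Yes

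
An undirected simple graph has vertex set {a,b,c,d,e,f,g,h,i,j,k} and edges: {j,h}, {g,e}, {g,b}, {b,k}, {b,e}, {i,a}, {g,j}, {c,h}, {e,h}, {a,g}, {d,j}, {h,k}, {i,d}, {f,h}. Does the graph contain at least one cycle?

Yes

The graph has 11 vertices, 14 edges, and 1 connected component.
Since 14 > 11 - 1, a cycle must exist; for instance a-g-e-h-j-d-i-a.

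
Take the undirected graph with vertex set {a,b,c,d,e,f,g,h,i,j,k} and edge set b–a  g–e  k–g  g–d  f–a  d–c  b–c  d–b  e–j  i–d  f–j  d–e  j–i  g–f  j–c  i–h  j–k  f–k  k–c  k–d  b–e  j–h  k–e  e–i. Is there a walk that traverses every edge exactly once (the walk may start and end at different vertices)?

Degrees: a:2, b:4, c:4, d:6, e:6, f:4, g:4, h:2, i:4, j:6, k:6
Odd-degree vertices: none (0 total).
The non-isolated vertices are connected and exactly 0 have odd degree, so an Eulerian trail exists.

Yes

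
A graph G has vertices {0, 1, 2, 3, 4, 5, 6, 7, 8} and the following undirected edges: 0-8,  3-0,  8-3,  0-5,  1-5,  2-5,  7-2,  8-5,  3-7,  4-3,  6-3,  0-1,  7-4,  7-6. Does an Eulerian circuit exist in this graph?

Degrees: 0:4, 1:2, 2:2, 3:5, 4:2, 5:4, 6:2, 7:4, 8:3
Vertices with odd degree: 3, 8. An Eulerian circuit requires all degrees even.

No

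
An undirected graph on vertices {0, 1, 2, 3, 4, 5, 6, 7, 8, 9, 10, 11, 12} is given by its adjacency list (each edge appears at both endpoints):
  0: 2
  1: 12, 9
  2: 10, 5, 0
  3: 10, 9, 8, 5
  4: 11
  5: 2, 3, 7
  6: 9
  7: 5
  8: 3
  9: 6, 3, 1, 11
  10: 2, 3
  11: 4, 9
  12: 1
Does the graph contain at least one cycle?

Yes

The graph has 13 vertices, 13 edges, and 1 connected component.
One cycle is 2-5-3-10-2.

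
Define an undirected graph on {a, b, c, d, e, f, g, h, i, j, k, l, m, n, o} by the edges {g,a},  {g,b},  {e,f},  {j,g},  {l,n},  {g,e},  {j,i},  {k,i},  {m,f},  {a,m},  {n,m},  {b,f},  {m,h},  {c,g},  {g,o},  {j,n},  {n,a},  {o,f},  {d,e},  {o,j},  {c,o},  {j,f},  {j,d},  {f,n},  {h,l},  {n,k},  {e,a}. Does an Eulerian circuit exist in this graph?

Yes

Degrees: a:4, b:2, c:2, d:2, e:4, f:6, g:6, h:2, i:2, j:6, k:2, l:2, m:4, n:6, o:4
Every vertex has even degree and the edges form a single connected piece, so an Eulerian circuit exists.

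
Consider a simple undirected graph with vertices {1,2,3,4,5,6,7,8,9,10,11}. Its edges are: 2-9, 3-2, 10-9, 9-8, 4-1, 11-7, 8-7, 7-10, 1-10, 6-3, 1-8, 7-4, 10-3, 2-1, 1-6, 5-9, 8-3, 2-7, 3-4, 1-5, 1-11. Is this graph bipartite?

Partition the vertices as {2, 4, 5, 6, 8, 10, 11} vs {1, 3, 7, 9}. Each listed edge has one endpoint in each part, so the graph is bipartite.

Yes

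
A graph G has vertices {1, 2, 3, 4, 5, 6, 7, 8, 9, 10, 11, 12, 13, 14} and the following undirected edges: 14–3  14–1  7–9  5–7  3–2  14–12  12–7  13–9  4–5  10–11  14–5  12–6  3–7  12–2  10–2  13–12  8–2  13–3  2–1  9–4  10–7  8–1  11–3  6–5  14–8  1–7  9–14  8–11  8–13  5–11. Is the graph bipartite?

1-8-14-1 is an odd cycle (length 3), and a bipartite graph can contain only even cycles.

No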